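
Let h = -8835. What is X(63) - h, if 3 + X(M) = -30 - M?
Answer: 8739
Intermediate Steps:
X(M) = -33 - M (X(M) = -3 + (-30 - M) = -33 - M)
X(63) - h = (-33 - 1*63) - 1*(-8835) = (-33 - 63) + 8835 = -96 + 8835 = 8739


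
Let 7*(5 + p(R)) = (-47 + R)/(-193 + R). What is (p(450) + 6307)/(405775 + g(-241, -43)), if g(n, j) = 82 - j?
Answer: 11337701/730214100 ≈ 0.015527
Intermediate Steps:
p(R) = -5 + (-47 + R)/(7*(-193 + R)) (p(R) = -5 + ((-47 + R)/(-193 + R))/7 = -5 + (-47 + R)/(7*(-193 + R)))
(p(450) + 6307)/(405775 + g(-241, -43)) = (2*(3354 - 17*450)/(7*(-193 + 450)) + 6307)/(405775 + (82 - 1*(-43))) = ((2/7)*(3354 - 7650)/257 + 6307)/(405775 + (82 + 43)) = ((2/7)*(1/257)*(-4296) + 6307)/(405775 + 125) = (-8592/1799 + 6307)/405900 = (11337701/1799)*(1/405900) = 11337701/730214100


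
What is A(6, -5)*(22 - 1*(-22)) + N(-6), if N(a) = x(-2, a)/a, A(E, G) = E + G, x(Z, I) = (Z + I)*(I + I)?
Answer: 28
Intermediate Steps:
x(Z, I) = 2*I*(I + Z) (x(Z, I) = (I + Z)*(2*I) = 2*I*(I + Z))
N(a) = -4 + 2*a (N(a) = (2*a*(a - 2))/a = (2*a*(-2 + a))/a = -4 + 2*a)
A(6, -5)*(22 - 1*(-22)) + N(-6) = (6 - 5)*(22 - 1*(-22)) + (-4 + 2*(-6)) = 1*(22 + 22) + (-4 - 12) = 1*44 - 16 = 44 - 16 = 28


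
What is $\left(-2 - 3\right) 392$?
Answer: $-1960$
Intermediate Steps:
$\left(-2 - 3\right) 392 = \left(-5\right) 392 = -1960$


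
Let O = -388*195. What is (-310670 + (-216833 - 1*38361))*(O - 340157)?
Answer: 235295870888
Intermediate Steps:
O = -75660
(-310670 + (-216833 - 1*38361))*(O - 340157) = (-310670 + (-216833 - 1*38361))*(-75660 - 340157) = (-310670 + (-216833 - 38361))*(-415817) = (-310670 - 255194)*(-415817) = -565864*(-415817) = 235295870888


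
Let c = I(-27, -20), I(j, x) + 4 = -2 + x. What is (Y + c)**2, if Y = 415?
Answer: 151321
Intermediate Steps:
I(j, x) = -6 + x (I(j, x) = -4 + (-2 + x) = -6 + x)
c = -26 (c = -6 - 20 = -26)
(Y + c)**2 = (415 - 26)**2 = 389**2 = 151321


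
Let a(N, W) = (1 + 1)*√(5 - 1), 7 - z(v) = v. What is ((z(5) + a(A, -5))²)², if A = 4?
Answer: 1296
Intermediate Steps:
z(v) = 7 - v
a(N, W) = 4 (a(N, W) = 2*√4 = 2*2 = 4)
((z(5) + a(A, -5))²)² = (((7 - 1*5) + 4)²)² = (((7 - 5) + 4)²)² = ((2 + 4)²)² = (6²)² = 36² = 1296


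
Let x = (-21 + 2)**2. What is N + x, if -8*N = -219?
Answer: 3107/8 ≈ 388.38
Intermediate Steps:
N = 219/8 (N = -1/8*(-219) = 219/8 ≈ 27.375)
x = 361 (x = (-19)**2 = 361)
N + x = 219/8 + 361 = 3107/8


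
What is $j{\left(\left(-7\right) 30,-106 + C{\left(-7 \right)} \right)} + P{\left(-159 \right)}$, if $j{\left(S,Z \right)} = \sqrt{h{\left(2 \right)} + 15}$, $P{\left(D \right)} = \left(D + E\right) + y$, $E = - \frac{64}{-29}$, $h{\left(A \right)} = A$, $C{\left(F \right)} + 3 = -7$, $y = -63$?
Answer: $- \frac{6374}{29} + \sqrt{17} \approx -215.67$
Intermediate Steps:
$C{\left(F \right)} = -10$ ($C{\left(F \right)} = -3 - 7 = -10$)
$E = \frac{64}{29}$ ($E = \left(-64\right) \left(- \frac{1}{29}\right) = \frac{64}{29} \approx 2.2069$)
$P{\left(D \right)} = - \frac{1763}{29} + D$ ($P{\left(D \right)} = \left(D + \frac{64}{29}\right) - 63 = \left(\frac{64}{29} + D\right) - 63 = - \frac{1763}{29} + D$)
$j{\left(S,Z \right)} = \sqrt{17}$ ($j{\left(S,Z \right)} = \sqrt{2 + 15} = \sqrt{17}$)
$j{\left(\left(-7\right) 30,-106 + C{\left(-7 \right)} \right)} + P{\left(-159 \right)} = \sqrt{17} - \frac{6374}{29} = - \frac{6374}{29} + \sqrt{17}$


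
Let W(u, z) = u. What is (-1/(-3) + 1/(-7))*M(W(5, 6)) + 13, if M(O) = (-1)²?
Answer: 277/21 ≈ 13.190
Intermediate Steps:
M(O) = 1
(-1/(-3) + 1/(-7))*M(W(5, 6)) + 13 = (-1/(-3) + 1/(-7))*1 + 13 = (-1*(-⅓) + 1*(-⅐))*1 + 13 = (⅓ - ⅐)*1 + 13 = (4/21)*1 + 13 = 4/21 + 13 = 277/21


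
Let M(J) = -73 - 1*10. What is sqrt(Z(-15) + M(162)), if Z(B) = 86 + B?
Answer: 2*I*sqrt(3) ≈ 3.4641*I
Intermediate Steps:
M(J) = -83 (M(J) = -73 - 10 = -83)
sqrt(Z(-15) + M(162)) = sqrt((86 - 15) - 83) = sqrt(71 - 83) = sqrt(-12) = 2*I*sqrt(3)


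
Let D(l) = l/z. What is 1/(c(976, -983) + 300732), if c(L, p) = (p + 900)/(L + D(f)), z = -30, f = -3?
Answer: 9761/2935444222 ≈ 3.3252e-6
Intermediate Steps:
D(l) = -l/30 (D(l) = l/(-30) = l*(-1/30) = -l/30)
c(L, p) = (900 + p)/(⅒ + L) (c(L, p) = (p + 900)/(L - 1/30*(-3)) = (900 + p)/(L + ⅒) = (900 + p)/(⅒ + L))
1/(c(976, -983) + 300732) = 1/(10*(900 - 983)/(1 + 10*976) + 300732) = 1/(10*(-83)/(1 + 9760) + 300732) = 1/(10*(-83)/9761 + 300732) = 1/(10*(1/9761)*(-83) + 300732) = 1/(-830/9761 + 300732) = 1/(2935444222/9761) = 9761/2935444222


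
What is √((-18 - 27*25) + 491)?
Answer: I*√202 ≈ 14.213*I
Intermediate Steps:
√((-18 - 27*25) + 491) = √((-18 - 675) + 491) = √(-693 + 491) = √(-202) = I*√202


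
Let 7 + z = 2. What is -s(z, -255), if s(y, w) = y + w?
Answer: 260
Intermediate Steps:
z = -5 (z = -7 + 2 = -5)
s(y, w) = w + y
-s(z, -255) = -(-255 - 5) = -1*(-260) = 260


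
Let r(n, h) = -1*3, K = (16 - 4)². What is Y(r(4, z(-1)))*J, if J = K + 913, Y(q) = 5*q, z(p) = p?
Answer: -15855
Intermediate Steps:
K = 144 (K = 12² = 144)
r(n, h) = -3
J = 1057 (J = 144 + 913 = 1057)
Y(r(4, z(-1)))*J = (5*(-3))*1057 = -15*1057 = -15855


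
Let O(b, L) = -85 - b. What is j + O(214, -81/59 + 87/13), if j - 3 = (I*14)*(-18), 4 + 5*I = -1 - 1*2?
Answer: 284/5 ≈ 56.800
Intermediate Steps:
I = -7/5 (I = -⅘ + (-1 - 1*2)/5 = -⅘ + (-1 - 2)/5 = -⅘ + (⅕)*(-3) = -⅘ - ⅗ = -7/5 ≈ -1.4000)
j = 1779/5 (j = 3 - 7/5*14*(-18) = 3 - 98/5*(-18) = 3 + 1764/5 = 1779/5 ≈ 355.80)
j + O(214, -81/59 + 87/13) = 1779/5 + (-85 - 1*214) = 1779/5 + (-85 - 214) = 1779/5 - 299 = 284/5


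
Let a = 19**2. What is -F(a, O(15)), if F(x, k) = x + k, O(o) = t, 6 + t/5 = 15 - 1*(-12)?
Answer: -466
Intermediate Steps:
a = 361
t = 105 (t = -30 + 5*(15 - 1*(-12)) = -30 + 5*(15 + 12) = -30 + 5*27 = -30 + 135 = 105)
O(o) = 105
F(x, k) = k + x
-F(a, O(15)) = -(105 + 361) = -1*466 = -466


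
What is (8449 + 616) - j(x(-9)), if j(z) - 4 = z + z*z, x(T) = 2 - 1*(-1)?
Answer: 9049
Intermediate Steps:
x(T) = 3 (x(T) = 2 + 1 = 3)
j(z) = 4 + z + z² (j(z) = 4 + (z + z*z) = 4 + (z + z²) = 4 + z + z²)
(8449 + 616) - j(x(-9)) = (8449 + 616) - (4 + 3 + 3²) = 9065 - (4 + 3 + 9) = 9065 - 1*16 = 9065 - 16 = 9049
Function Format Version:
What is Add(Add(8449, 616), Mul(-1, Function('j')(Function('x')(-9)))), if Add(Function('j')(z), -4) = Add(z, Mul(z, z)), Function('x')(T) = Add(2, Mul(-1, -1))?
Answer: 9049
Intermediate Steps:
Function('x')(T) = 3 (Function('x')(T) = Add(2, 1) = 3)
Function('j')(z) = Add(4, z, Pow(z, 2)) (Function('j')(z) = Add(4, Add(z, Mul(z, z))) = Add(4, Add(z, Pow(z, 2))) = Add(4, z, Pow(z, 2)))
Add(Add(8449, 616), Mul(-1, Function('j')(Function('x')(-9)))) = Add(Add(8449, 616), Mul(-1, Add(4, 3, Pow(3, 2)))) = Add(9065, Mul(-1, Add(4, 3, 9))) = Add(9065, Mul(-1, 16)) = Add(9065, -16) = 9049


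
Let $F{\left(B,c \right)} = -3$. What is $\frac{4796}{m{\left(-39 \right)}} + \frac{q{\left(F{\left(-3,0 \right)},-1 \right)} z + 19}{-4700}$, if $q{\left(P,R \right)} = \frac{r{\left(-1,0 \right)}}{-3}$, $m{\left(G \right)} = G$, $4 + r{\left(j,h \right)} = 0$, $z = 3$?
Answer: $- \frac{22542097}{183300} \approx -122.98$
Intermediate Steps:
$r{\left(j,h \right)} = -4$ ($r{\left(j,h \right)} = -4 + 0 = -4$)
$q{\left(P,R \right)} = \frac{4}{3}$ ($q{\left(P,R \right)} = - \frac{4}{-3} = \left(-4\right) \left(- \frac{1}{3}\right) = \frac{4}{3}$)
$\frac{4796}{m{\left(-39 \right)}} + \frac{q{\left(F{\left(-3,0 \right)},-1 \right)} z + 19}{-4700} = \frac{4796}{-39} + \frac{\frac{4}{3} \cdot 3 + 19}{-4700} = 4796 \left(- \frac{1}{39}\right) + \left(4 + 19\right) \left(- \frac{1}{4700}\right) = - \frac{4796}{39} + 23 \left(- \frac{1}{4700}\right) = - \frac{4796}{39} - \frac{23}{4700} = - \frac{22542097}{183300}$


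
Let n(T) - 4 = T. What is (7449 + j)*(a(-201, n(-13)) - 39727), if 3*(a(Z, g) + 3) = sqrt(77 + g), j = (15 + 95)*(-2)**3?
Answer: -260986370 + 13138*sqrt(17)/3 ≈ -2.6097e+8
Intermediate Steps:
n(T) = 4 + T
j = -880 (j = 110*(-8) = -880)
a(Z, g) = -3 + sqrt(77 + g)/3
(7449 + j)*(a(-201, n(-13)) - 39727) = (7449 - 880)*((-3 + sqrt(77 + (4 - 13))/3) - 39727) = 6569*((-3 + sqrt(77 - 9)/3) - 39727) = 6569*((-3 + sqrt(68)/3) - 39727) = 6569*((-3 + (2*sqrt(17))/3) - 39727) = 6569*((-3 + 2*sqrt(17)/3) - 39727) = 6569*(-39730 + 2*sqrt(17)/3) = -260986370 + 13138*sqrt(17)/3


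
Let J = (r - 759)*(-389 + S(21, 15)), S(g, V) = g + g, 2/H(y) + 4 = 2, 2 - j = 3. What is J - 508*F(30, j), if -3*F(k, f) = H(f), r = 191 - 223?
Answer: 822923/3 ≈ 2.7431e+5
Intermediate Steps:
j = -1 (j = 2 - 1*3 = 2 - 3 = -1)
H(y) = -1 (H(y) = 2/(-4 + 2) = 2/(-2) = 2*(-1/2) = -1)
r = -32
S(g, V) = 2*g
J = 274477 (J = (-32 - 759)*(-389 + 2*21) = -791*(-389 + 42) = -791*(-347) = 274477)
F(k, f) = 1/3 (F(k, f) = -1/3*(-1) = 1/3)
J - 508*F(30, j) = 274477 - 508*1/3 = 274477 - 508/3 = 822923/3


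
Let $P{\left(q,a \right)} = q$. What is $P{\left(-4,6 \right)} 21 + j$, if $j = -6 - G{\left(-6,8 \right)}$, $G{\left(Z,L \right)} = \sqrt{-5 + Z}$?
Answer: $-90 - i \sqrt{11} \approx -90.0 - 3.3166 i$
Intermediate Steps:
$j = -6 - i \sqrt{11}$ ($j = -6 - \sqrt{-5 - 6} = -6 - \sqrt{-11} = -6 - i \sqrt{11} \approx -6.0 - 3.3166 i$)
$P{\left(-4,6 \right)} 21 + j = \left(-4\right) 21 - \left(6 + i \sqrt{11}\right) = -84 - \left(6 + i \sqrt{11}\right) = -90 - i \sqrt{11}$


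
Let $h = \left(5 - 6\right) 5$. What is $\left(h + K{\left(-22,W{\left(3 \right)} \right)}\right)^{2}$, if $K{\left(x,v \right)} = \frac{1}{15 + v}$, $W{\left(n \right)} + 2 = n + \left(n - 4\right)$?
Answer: $\frac{5476}{225} \approx 24.338$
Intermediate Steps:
$W{\left(n \right)} = -6 + 2 n$ ($W{\left(n \right)} = -2 + \left(n + \left(n - 4\right)\right) = -2 + \left(n + \left(-4 + n\right)\right) = -2 + \left(-4 + 2 n\right) = -6 + 2 n$)
$h = -5$ ($h = \left(-1\right) 5 = -5$)
$\left(h + K{\left(-22,W{\left(3 \right)} \right)}\right)^{2} = \left(-5 + \frac{1}{15 + \left(-6 + 2 \cdot 3\right)}\right)^{2} = \left(-5 + \frac{1}{15 + \left(-6 + 6\right)}\right)^{2} = \left(-5 + \frac{1}{15 + 0}\right)^{2} = \left(-5 + \frac{1}{15}\right)^{2} = \left(- \frac{74}{15}\right)^{2} = \frac{5476}{225}$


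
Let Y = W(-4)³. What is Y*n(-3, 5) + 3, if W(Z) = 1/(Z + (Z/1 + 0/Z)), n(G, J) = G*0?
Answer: 3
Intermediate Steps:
n(G, J) = 0
W(Z) = 1/(2*Z) (W(Z) = 1/(Z + (Z*1 + 0)) = 1/(Z + (Z + 0)) = 1/(Z + Z) = 1/(2*Z))
Y = -1/512 (Y = ((½)/(-4))³ = ((½)*(-¼))³ = (-⅛)³ = -1/512 ≈ -0.0019531)
Y*n(-3, 5) + 3 = -1/512*0 + 3 = 0 + 3 = 3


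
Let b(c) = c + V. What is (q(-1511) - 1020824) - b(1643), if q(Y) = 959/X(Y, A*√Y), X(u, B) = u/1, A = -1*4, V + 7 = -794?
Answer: -1543738285/1511 ≈ -1.0217e+6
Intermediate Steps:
V = -801 (V = -7 - 794 = -801)
A = -4
X(u, B) = u (X(u, B) = u*1 = u)
b(c) = -801 + c (b(c) = c - 801 = -801 + c)
q(Y) = 959/Y
(q(-1511) - 1020824) - b(1643) = (959/(-1511) - 1020824) - (-801 + 1643) = (959*(-1/1511) - 1020824) - 1*842 = (-959/1511 - 1020824) - 842 = -1542466023/1511 - 842 = -1543738285/1511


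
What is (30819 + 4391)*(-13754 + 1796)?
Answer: -421041180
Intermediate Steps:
(30819 + 4391)*(-13754 + 1796) = 35210*(-11958) = -421041180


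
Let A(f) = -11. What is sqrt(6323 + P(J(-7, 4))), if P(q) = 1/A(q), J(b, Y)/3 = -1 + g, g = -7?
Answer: 12*sqrt(5313)/11 ≈ 79.517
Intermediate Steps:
J(b, Y) = -24 (J(b, Y) = 3*(-1 - 7) = 3*(-8) = -24)
P(q) = -1/11 (P(q) = 1/(-11) = -1/11)
sqrt(6323 + P(J(-7, 4))) = sqrt(6323 - 1/11) = sqrt(69552/11) = 12*sqrt(5313)/11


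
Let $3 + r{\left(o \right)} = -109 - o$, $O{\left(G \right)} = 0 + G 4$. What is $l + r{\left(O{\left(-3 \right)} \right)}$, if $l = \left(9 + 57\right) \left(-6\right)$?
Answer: $-496$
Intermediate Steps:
$O{\left(G \right)} = 4 G$ ($O{\left(G \right)} = 0 + 4 G = 4 G$)
$r{\left(o \right)} = -112 - o$ ($r{\left(o \right)} = -3 - \left(109 + o\right) = -112 - o$)
$l = -396$ ($l = 66 \left(-6\right) = -396$)
$l + r{\left(O{\left(-3 \right)} \right)} = -396 - \left(112 + 4 \left(-3\right)\right) = -396 - 100 = -496$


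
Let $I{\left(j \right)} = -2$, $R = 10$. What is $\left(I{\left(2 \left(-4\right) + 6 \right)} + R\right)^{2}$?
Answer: $64$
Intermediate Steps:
$\left(I{\left(2 \left(-4\right) + 6 \right)} + R\right)^{2} = \left(-2 + 10\right)^{2} = 8^{2} = 64$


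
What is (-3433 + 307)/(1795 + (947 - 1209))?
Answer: -1042/511 ≈ -2.0391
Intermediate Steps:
(-3433 + 307)/(1795 + (947 - 1209)) = -3126/(1795 - 262) = -3126/1533 = -3126*1/1533 = -1042/511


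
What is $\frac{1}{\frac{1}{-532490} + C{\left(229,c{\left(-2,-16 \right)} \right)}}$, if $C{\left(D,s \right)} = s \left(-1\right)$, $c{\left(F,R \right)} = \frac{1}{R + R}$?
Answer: $\frac{8519840}{266229} \approx 32.002$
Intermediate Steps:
$c{\left(F,R \right)} = \frac{1}{2 R}$
$C{\left(D,s \right)} = - s$
$\frac{1}{\frac{1}{-532490} + C{\left(229,c{\left(-2,-16 \right)} \right)}} = \frac{1}{\frac{1}{-532490} - \frac{1}{2 \left(-16\right)}} = \frac{1}{- \frac{1}{532490} - \frac{1}{2} \left(- \frac{1}{16}\right)} = \frac{1}{- \frac{1}{532490} - - \frac{1}{32}} = \frac{1}{- \frac{1}{532490} + \frac{1}{32}} = \frac{1}{\frac{266229}{8519840}} = \frac{8519840}{266229}$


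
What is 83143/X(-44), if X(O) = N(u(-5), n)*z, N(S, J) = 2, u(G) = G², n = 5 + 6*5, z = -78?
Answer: -83143/156 ≈ -532.97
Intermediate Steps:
n = 35 (n = 5 + 30 = 35)
X(O) = -156 (X(O) = 2*(-78) = -156)
83143/X(-44) = 83143/(-156) = 83143*(-1/156) = -83143/156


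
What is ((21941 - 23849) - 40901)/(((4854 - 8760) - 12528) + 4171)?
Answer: 42809/12263 ≈ 3.4909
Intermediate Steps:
((21941 - 23849) - 40901)/(((4854 - 8760) - 12528) + 4171) = (-1908 - 40901)/((-3906 - 12528) + 4171) = -42809/(-16434 + 4171) = -42809/(-12263) = -42809*(-1/12263) = 42809/12263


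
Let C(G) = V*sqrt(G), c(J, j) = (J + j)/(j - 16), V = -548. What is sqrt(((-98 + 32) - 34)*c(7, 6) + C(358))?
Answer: sqrt(130 - 548*sqrt(358)) ≈ 101.19*I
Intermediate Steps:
c(J, j) = (J + j)/(-16 + j)
C(G) = -548*sqrt(G)
sqrt(((-98 + 32) - 34)*c(7, 6) + C(358)) = sqrt(((-98 + 32) - 34)*((7 + 6)/(-16 + 6)) - 548*sqrt(358)) = sqrt((-66 - 34)*(13/(-10)) - 548*sqrt(358)) = sqrt(-(-10)*13 - 548*sqrt(358)) = sqrt(-100*(-13/10) - 548*sqrt(358)) = sqrt(130 - 548*sqrt(358))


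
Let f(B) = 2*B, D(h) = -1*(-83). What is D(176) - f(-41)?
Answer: 165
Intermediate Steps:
D(h) = 83
D(176) - f(-41) = 83 - 2*(-41) = 83 - 1*(-82) = 83 + 82 = 165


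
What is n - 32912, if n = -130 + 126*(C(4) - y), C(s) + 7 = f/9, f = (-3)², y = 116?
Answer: -48414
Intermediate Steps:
f = 9
C(s) = -6 (C(s) = -7 + 9/9 = -7 + 9*(⅑) = -7 + 1 = -6)
n = -15502 (n = -130 + 126*(-6 - 1*116) = -130 + 126*(-6 - 116) = -130 + 126*(-122) = -130 - 15372 = -15502)
n - 32912 = -15502 - 32912 = -48414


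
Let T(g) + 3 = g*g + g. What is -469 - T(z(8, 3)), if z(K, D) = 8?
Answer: -538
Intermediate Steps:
T(g) = -3 + g + g**2 (T(g) = -3 + (g*g + g) = -3 + (g**2 + g) = -3 + (g + g**2) = -3 + g + g**2)
-469 - T(z(8, 3)) = -469 - (-3 + 8 + 8**2) = -469 - (-3 + 8 + 64) = -469 - 1*69 = -469 - 69 = -538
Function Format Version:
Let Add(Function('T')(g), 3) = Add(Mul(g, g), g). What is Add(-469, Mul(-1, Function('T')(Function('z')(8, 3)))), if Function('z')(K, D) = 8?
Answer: -538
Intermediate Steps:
Function('T')(g) = Add(-3, g, Pow(g, 2)) (Function('T')(g) = Add(-3, Add(Mul(g, g), g)) = Add(-3, Add(Pow(g, 2), g)) = Add(-3, Add(g, Pow(g, 2))) = Add(-3, g, Pow(g, 2)))
Add(-469, Mul(-1, Function('T')(Function('z')(8, 3)))) = Add(-469, Mul(-1, Add(-3, 8, Pow(8, 2)))) = Add(-469, Mul(-1, Add(-3, 8, 64))) = Add(-469, Mul(-1, 69)) = Add(-469, -69) = -538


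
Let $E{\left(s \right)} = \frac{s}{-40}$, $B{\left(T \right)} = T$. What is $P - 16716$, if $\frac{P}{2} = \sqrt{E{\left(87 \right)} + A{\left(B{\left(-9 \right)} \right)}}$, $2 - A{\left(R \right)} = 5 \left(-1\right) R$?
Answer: $-16716 + \frac{i \sqrt{18070}}{10} \approx -16716.0 + 13.442 i$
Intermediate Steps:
$E{\left(s \right)} = - \frac{s}{40}$ ($E{\left(s \right)} = s \left(- \frac{1}{40}\right) = - \frac{s}{40}$)
$A{\left(R \right)} = 2 + 5 R$ ($A{\left(R \right)} = 2 - 5 \left(-1\right) R = 2 - - 5 R = 2 + 5 R$)
$P = \frac{i \sqrt{18070}}{10}$ ($P = 2 \sqrt{\left(- \frac{1}{40}\right) 87 + \left(2 + 5 \left(-9\right)\right)} = 2 \sqrt{- \frac{87}{40} + \left(2 - 45\right)} = 2 \sqrt{- \frac{87}{40} - 43} = 2 \sqrt{- \frac{1807}{40}} = 2 \frac{i \sqrt{18070}}{20} = \frac{i \sqrt{18070}}{10} \approx 13.442 i$)
$P - 16716 = \frac{i \sqrt{18070}}{10} - 16716 = -16716 + \frac{i \sqrt{18070}}{10}$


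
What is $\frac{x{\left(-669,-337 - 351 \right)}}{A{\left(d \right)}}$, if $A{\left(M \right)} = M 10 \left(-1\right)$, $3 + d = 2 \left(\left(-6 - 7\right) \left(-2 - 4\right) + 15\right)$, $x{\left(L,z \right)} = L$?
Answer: $\frac{223}{610} \approx 0.36557$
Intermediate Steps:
$d = 183$ ($d = -3 + 2 \left(\left(-6 - 7\right) \left(-2 - 4\right) + 15\right) = -3 + 2 \left(\left(-13\right) \left(-6\right) + 15\right) = -3 + 2 \left(78 + 15\right) = -3 + 2 \cdot 93 = -3 + 186 = 183$)
$A{\left(M \right)} = - 10 M$ ($A{\left(M \right)} = 10 M \left(-1\right) = - 10 M$)
$\frac{x{\left(-669,-337 - 351 \right)}}{A{\left(d \right)}} = - \frac{669}{\left(-10\right) 183} = - \frac{669}{-1830} = \left(-669\right) \left(- \frac{1}{1830}\right) = \frac{223}{610}$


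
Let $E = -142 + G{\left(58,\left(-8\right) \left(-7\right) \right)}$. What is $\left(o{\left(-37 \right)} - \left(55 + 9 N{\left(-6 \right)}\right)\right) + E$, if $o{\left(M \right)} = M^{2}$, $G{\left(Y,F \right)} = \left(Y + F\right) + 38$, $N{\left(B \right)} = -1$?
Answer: $1333$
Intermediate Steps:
$G{\left(Y,F \right)} = 38 + F + Y$ ($G{\left(Y,F \right)} = \left(F + Y\right) + 38 = 38 + F + Y$)
$E = 10$ ($E = -142 + \left(38 - -56 + 58\right) = -142 + \left(38 + 56 + 58\right) = -142 + 152 = 10$)
$\left(o{\left(-37 \right)} - \left(55 + 9 N{\left(-6 \right)}\right)\right) + E = \left(\left(-37\right)^{2} - 46\right) + 10 = \left(1369 + \left(9 - 55\right)\right) + 10 = \left(1369 - 46\right) + 10 = 1323 + 10 = 1333$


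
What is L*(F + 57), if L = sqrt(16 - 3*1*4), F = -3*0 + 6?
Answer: 126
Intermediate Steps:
F = 6 (F = 0 + 6 = 6)
L = 2 (L = sqrt(16 - 3*4) = sqrt(16 - 12) = sqrt(4) = 2)
L*(F + 57) = 2*(6 + 57) = 2*63 = 126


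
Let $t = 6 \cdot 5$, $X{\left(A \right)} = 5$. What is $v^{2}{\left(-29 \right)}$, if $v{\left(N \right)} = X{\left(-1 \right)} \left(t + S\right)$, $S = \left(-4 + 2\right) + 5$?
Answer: $27225$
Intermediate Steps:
$S = 3$ ($S = -2 + 5 = 3$)
$t = 30$
$v{\left(N \right)} = 165$ ($v{\left(N \right)} = 5 \left(30 + 3\right) = 5 \cdot 33 = 165$)
$v^{2}{\left(-29 \right)} = 165^{2} = 27225$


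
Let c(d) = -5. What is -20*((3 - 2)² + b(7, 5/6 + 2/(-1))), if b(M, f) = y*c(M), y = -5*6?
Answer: -3020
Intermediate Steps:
y = -30
b(M, f) = 150 (b(M, f) = -30*(-5) = 150)
-20*((3 - 2)² + b(7, 5/6 + 2/(-1))) = -20*((3 - 2)² + 150) = -20*(1² + 150) = -20*(1 + 150) = -20*151 = -3020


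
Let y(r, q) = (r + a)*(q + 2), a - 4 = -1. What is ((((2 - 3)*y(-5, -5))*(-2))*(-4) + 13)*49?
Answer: -1715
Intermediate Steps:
a = 3 (a = 4 - 1 = 3)
y(r, q) = (2 + q)*(3 + r) (y(r, q) = (r + 3)*(q + 2) = (3 + r)*(2 + q) = (2 + q)*(3 + r))
((((2 - 3)*y(-5, -5))*(-2))*(-4) + 13)*49 = ((((2 - 3)*(6 + 2*(-5) + 3*(-5) - 5*(-5)))*(-2))*(-4) + 13)*49 = ((-(6 - 10 - 15 + 25)*(-2))*(-4) + 13)*49 = ((-1*6*(-2))*(-4) + 13)*49 = (-6*(-2)*(-4) + 13)*49 = (12*(-4) + 13)*49 = (-48 + 13)*49 = -35*49 = -1715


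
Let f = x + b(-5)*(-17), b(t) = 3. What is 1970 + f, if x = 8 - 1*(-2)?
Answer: 1929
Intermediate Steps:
x = 10 (x = 8 + 2 = 10)
f = -41 (f = 10 + 3*(-17) = 10 - 51 = -41)
1970 + f = 1970 - 41 = 1929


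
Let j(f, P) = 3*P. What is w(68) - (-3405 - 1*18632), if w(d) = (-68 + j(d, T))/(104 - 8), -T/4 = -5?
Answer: 264443/12 ≈ 22037.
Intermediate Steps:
T = 20 (T = -4*(-5) = 20)
w(d) = -1/12 (w(d) = (-68 + 3*20)/(104 - 8) = (-68 + 60)/96 = -8*1/96 = -1/12)
w(68) - (-3405 - 1*18632) = -1/12 - (-3405 - 1*18632) = -1/12 - (-3405 - 18632) = -1/12 - 1*(-22037) = -1/12 + 22037 = 264443/12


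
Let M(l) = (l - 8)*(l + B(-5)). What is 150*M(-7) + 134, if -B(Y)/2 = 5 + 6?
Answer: 65384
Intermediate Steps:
B(Y) = -22 (B(Y) = -2*(5 + 6) = -2*11 = -22)
M(l) = (-22 + l)*(-8 + l) (M(l) = (l - 8)*(l - 22) = (-8 + l)*(-22 + l) = (-22 + l)*(-8 + l))
150*M(-7) + 134 = 150*(176 + (-7)² - 30*(-7)) + 134 = 150*(176 + 49 + 210) + 134 = 150*435 + 134 = 65250 + 134 = 65384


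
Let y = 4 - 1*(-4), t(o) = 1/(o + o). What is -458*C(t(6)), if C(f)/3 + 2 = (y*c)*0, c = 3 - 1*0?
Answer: 2748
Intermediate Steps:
c = 3 (c = 3 + 0 = 3)
t(o) = 1/(2*o)
y = 8 (y = 4 + 4 = 8)
C(f) = -6 (C(f) = -6 + 3*((8*3)*0) = -6 + 3*(24*0) = -6 + 3*0 = -6 + 0 = -6)
-458*C(t(6)) = -458*(-6) = 2748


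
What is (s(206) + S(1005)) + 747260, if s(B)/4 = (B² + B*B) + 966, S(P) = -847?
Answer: 1089765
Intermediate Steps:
s(B) = 3864 + 8*B² (s(B) = 4*((B² + B*B) + 966) = 4*((B² + B²) + 966) = 4*(2*B² + 966) = 4*(966 + 2*B²) = 3864 + 8*B²)
(s(206) + S(1005)) + 747260 = ((3864 + 8*206²) - 847) + 747260 = ((3864 + 8*42436) - 847) + 747260 = ((3864 + 339488) - 847) + 747260 = (343352 - 847) + 747260 = 342505 + 747260 = 1089765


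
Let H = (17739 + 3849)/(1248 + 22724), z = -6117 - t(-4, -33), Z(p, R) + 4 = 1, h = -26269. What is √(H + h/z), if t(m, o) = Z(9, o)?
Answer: 5*√279099516548190/36641202 ≈ 2.2797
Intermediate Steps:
Z(p, R) = -3 (Z(p, R) = -4 + 1 = -3)
t(m, o) = -3
z = -6114 (z = -6117 - 1*(-3) = -6117 + 3 = -6114)
H = 5397/5993 (H = 21588/23972 = 21588*(1/23972) = 5397/5993 ≈ 0.90055)
√(H + h/z) = √(5397/5993 - 26269/(-6114)) = √(5397/5993 - 26269*(-1/6114)) = √(5397/5993 + 26269/6114) = √(190427375/36641202) = 5*√279099516548190/36641202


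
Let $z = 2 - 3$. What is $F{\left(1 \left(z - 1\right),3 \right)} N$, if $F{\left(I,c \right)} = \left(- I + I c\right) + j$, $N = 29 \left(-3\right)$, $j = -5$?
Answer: $783$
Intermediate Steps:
$z = -1$ ($z = 2 - 3 = -1$)
$N = -87$
$F{\left(I,c \right)} = -5 - I + I c$ ($F{\left(I,c \right)} = \left(- I + I c\right) - 5 = -5 - I + I c$)
$F{\left(1 \left(z - 1\right),3 \right)} N = \left(-5 - 1 \left(-1 - 1\right) + 1 \left(-1 - 1\right) 3\right) \left(-87\right) = \left(-5 - 1 \left(-2\right) + 1 \left(-2\right) 3\right) \left(-87\right) = \left(-5 - -2 - 6\right) \left(-87\right) = \left(-5 + 2 - 6\right) \left(-87\right) = \left(-9\right) \left(-87\right) = 783$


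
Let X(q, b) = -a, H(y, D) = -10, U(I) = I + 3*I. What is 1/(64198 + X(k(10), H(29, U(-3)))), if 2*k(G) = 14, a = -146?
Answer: 1/64344 ≈ 1.5541e-5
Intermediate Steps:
U(I) = 4*I
k(G) = 7 (k(G) = (½)*14 = 7)
X(q, b) = 146 (X(q, b) = -1*(-146) = 146)
1/(64198 + X(k(10), H(29, U(-3)))) = 1/(64198 + 146) = 1/64344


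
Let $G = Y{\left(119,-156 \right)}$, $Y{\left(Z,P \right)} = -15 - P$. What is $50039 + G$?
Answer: $50180$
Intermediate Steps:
$G = 141$ ($G = -15 - -156 = -15 + 156 = 141$)
$50039 + G = 50039 + 141 = 50180$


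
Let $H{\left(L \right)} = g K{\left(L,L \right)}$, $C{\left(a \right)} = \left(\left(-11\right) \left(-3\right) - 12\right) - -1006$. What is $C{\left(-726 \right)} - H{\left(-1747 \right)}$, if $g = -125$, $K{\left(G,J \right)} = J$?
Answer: $-217348$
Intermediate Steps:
$C{\left(a \right)} = 1027$ ($C{\left(a \right)} = \left(33 - 12\right) + 1006 = 21 + 1006 = 1027$)
$H{\left(L \right)} = - 125 L$
$C{\left(-726 \right)} - H{\left(-1747 \right)} = 1027 - \left(-125\right) \left(-1747\right) = 1027 - 218375 = -217348$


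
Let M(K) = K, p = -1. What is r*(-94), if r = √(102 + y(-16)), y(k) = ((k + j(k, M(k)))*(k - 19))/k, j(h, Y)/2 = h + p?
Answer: -47*I*√118/2 ≈ -255.28*I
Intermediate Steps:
j(h, Y) = -2 + 2*h (j(h, Y) = 2*(h - 1) = 2*(-1 + h) = -2 + 2*h)
y(k) = (-19 + k)*(-2 + 3*k)/k (y(k) = ((k + (-2 + 2*k))*(k - 19))/k = ((-2 + 3*k)*(-19 + k))/k = ((-19 + k)*(-2 + 3*k))/k = (-19 + k)*(-2 + 3*k)/k)
r = I*√118/4 (r = √(102 + (-59 + 3*(-16) + 38/(-16))) = √(102 + (-59 - 48 + 38*(-1/16))) = √(102 + (-59 - 48 - 19/8)) = √(102 - 875/8) = √(-59/8) = I*√118/4 ≈ 2.7157*I)
r*(-94) = (I*√118/4)*(-94) = -47*I*√118/2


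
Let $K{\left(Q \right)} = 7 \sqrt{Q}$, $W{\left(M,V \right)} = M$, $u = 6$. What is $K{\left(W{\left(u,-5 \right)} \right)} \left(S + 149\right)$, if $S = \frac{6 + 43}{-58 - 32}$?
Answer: $\frac{93527 \sqrt{6}}{90} \approx 2545.5$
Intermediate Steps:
$S = - \frac{49}{90}$ ($S = \frac{49}{-90} = 49 \left(- \frac{1}{90}\right) = - \frac{49}{90} \approx -0.54444$)
$K{\left(W{\left(u,-5 \right)} \right)} \left(S + 149\right) = 7 \sqrt{6} \left(- \frac{49}{90} + 149\right) = 7 \sqrt{6} \cdot \frac{13361}{90} = \frac{93527 \sqrt{6}}{90}$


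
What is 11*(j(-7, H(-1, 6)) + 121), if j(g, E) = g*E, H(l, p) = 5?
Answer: 946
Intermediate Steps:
j(g, E) = E*g
11*(j(-7, H(-1, 6)) + 121) = 11*(5*(-7) + 121) = 11*(-35 + 121) = 11*86 = 946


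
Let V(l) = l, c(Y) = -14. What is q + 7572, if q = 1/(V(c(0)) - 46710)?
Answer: 353794127/46724 ≈ 7572.0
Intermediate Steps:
q = -1/46724 (q = 1/(-14 - 46710) = 1/(-46724) = -1/46724 ≈ -2.1402e-5)
q + 7572 = -1/46724 + 7572 = 353794127/46724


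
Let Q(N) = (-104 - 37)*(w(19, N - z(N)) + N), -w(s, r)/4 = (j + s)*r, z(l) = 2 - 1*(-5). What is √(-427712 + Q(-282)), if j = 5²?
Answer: I*√7559774 ≈ 2749.5*I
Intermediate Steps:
j = 25
z(l) = 7 (z(l) = 2 + 5 = 7)
w(s, r) = -4*r*(25 + s) (w(s, r) = -4*(25 + s)*r = -4*r*(25 + s))
Q(N) = -173712 + 24675*N (Q(N) = (-104 - 37)*(-4*(N - 1*7)*(25 + 19) + N) = -141*(-4*(N - 7)*44 + N) = -141*(-4*(-7 + N)*44 + N) = -141*((1232 - 176*N) + N) = -141*(1232 - 175*N) = -173712 + 24675*N)
√(-427712 + Q(-282)) = √(-427712 + (-173712 + 24675*(-282))) = √(-427712 + (-173712 - 6958350)) = √(-427712 - 7132062) = √(-7559774) = I*√7559774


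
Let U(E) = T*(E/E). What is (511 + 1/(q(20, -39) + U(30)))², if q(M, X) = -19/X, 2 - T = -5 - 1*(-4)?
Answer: 4835116225/18496 ≈ 2.6141e+5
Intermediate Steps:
T = 3 (T = 2 - (-5 - 1*(-4)) = 2 - (-5 + 4) = 2 - 1*(-1) = 2 + 1 = 3)
U(E) = 3 (U(E) = 3*(E/E) = 3*1 = 3)
(511 + 1/(q(20, -39) + U(30)))² = (511 + 1/(-19/(-39) + 3))² = (511 + 1/(-19*(-1/39) + 3))² = (511 + 1/(19/39 + 3))² = (511 + 1/(136/39))² = (511 + 39/136)² = (69535/136)² = 4835116225/18496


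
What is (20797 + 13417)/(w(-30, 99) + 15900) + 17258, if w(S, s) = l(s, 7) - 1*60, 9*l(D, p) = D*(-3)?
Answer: 272831420/15807 ≈ 17260.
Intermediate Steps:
l(D, p) = -D/3 (l(D, p) = (D*(-3))/9 = (-3*D)/9 = -D/3)
w(S, s) = -60 - s/3 (w(S, s) = -s/3 - 1*60 = -s/3 - 60 = -60 - s/3)
(20797 + 13417)/(w(-30, 99) + 15900) + 17258 = (20797 + 13417)/((-60 - ⅓*99) + 15900) + 17258 = 34214/((-60 - 33) + 15900) + 17258 = 34214/(-93 + 15900) + 17258 = 34214/15807 + 17258 = 272831420/15807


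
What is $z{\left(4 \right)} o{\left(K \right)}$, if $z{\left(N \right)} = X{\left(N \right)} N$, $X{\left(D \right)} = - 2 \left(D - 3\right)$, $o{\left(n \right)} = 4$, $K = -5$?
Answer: $-32$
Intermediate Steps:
$X{\left(D \right)} = 6 - 2 D$ ($X{\left(D \right)} = - 2 \left(-3 + D\right) = 6 - 2 D$)
$z{\left(N \right)} = N \left(6 - 2 N\right)$ ($z{\left(N \right)} = \left(6 - 2 N\right) N = N \left(6 - 2 N\right)$)
$z{\left(4 \right)} o{\left(K \right)} = 2 \cdot 4 \left(3 - 4\right) 4 = 2 \cdot 4 \left(-1\right) 4 = \left(-8\right) 4 = -32$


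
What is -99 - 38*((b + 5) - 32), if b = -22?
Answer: 1763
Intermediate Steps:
-99 - 38*((b + 5) - 32) = -99 - 38*((-22 + 5) - 32) = -99 - 38*(-17 - 32) = -99 - 38*(-49) = -99 + 1862 = 1763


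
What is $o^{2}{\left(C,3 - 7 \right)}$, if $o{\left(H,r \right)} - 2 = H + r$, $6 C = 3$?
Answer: $\frac{9}{4} \approx 2.25$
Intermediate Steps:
$C = \frac{1}{2}$ ($C = \frac{1}{6} \cdot 3 = \frac{1}{2} \approx 0.5$)
$o{\left(H,r \right)} = 2 + H + r$ ($o{\left(H,r \right)} = 2 + \left(H + r\right) = 2 + H + r$)
$o^{2}{\left(C,3 - 7 \right)} = \left(2 + \frac{1}{2} + \left(3 - 7\right)\right)^{2} = \left(2 + \frac{1}{2} - 4\right)^{2} = \left(- \frac{3}{2}\right)^{2} = \frac{9}{4}$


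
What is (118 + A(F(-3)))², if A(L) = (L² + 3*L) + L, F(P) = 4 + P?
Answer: 15129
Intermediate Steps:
A(L) = L² + 4*L
(118 + A(F(-3)))² = (118 + (4 - 3)*(4 + (4 - 3)))² = (118 + 1*(4 + 1))² = (118 + 1*5)² = (118 + 5)² = 123² = 15129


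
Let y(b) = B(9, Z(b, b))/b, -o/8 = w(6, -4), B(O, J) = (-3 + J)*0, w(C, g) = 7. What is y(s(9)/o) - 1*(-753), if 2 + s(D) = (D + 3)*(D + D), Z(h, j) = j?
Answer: 753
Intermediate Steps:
B(O, J) = 0
o = -56 (o = -8*7 = -56)
s(D) = -2 + 2*D*(3 + D) (s(D) = -2 + (D + 3)*(D + D) = -2 + (3 + D)*(2*D) = -2 + 2*D*(3 + D))
y(b) = 0 (y(b) = 0/b = 0)
y(s(9)/o) - 1*(-753) = 0 - 1*(-753) = 0 + 753 = 753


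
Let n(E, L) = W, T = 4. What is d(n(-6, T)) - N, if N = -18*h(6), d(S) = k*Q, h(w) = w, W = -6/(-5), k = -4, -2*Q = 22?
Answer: 152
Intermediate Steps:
Q = -11 (Q = -½*22 = -11)
W = 6/5 (W = -6*(-⅕) = 6/5 ≈ 1.2000)
n(E, L) = 6/5
d(S) = 44 (d(S) = -4*(-11) = 44)
N = -108 (N = -18*6 = -108)
d(n(-6, T)) - N = 44 - 1*(-108) = 44 + 108 = 152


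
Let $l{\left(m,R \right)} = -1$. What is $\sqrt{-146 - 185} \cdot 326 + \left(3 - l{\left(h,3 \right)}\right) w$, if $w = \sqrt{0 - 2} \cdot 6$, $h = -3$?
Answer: $i \left(24 \sqrt{2} + 326 \sqrt{331}\right) \approx 5965.0 i$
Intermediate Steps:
$w = 6 i \sqrt{2}$ ($w = \sqrt{-2} \cdot 6 = i \sqrt{2} \cdot 6 = 6 i \sqrt{2} \approx 8.4853 i$)
$\sqrt{-146 - 185} \cdot 326 + \left(3 - l{\left(h,3 \right)}\right) w = \sqrt{-146 - 185} \cdot 326 + \left(3 - -1\right) 6 i \sqrt{2} = \sqrt{-331} \cdot 326 + \left(3 + 1\right) 6 i \sqrt{2} = i \sqrt{331} \cdot 326 + 4 \cdot 6 i \sqrt{2} = 326 i \sqrt{331} + 24 i \sqrt{2} = 24 i \sqrt{2} + 326 i \sqrt{331}$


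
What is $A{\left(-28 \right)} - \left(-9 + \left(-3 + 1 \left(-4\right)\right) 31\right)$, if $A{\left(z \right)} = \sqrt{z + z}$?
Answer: $226 + 2 i \sqrt{14} \approx 226.0 + 7.4833 i$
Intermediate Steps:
$A{\left(z \right)} = \sqrt{2} \sqrt{z}$ ($A{\left(z \right)} = \sqrt{2 z} = \sqrt{2} \sqrt{z}$)
$A{\left(-28 \right)} - \left(-9 + \left(-3 + 1 \left(-4\right)\right) 31\right) = \sqrt{2} \sqrt{-28} - \left(-9 + \left(-3 + 1 \left(-4\right)\right) 31\right) = \sqrt{2} \cdot 2 i \sqrt{7} - \left(-9 + \left(-3 - 4\right) 31\right) = 2 i \sqrt{14} - \left(-9 - 217\right) = 2 i \sqrt{14} - -226 = 2 i \sqrt{14} + 226 = 226 + 2 i \sqrt{14}$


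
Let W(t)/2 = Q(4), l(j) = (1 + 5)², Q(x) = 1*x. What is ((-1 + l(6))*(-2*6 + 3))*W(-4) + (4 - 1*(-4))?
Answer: -2512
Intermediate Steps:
Q(x) = x
l(j) = 36 (l(j) = 6² = 36)
W(t) = 8 (W(t) = 2*4 = 8)
((-1 + l(6))*(-2*6 + 3))*W(-4) + (4 - 1*(-4)) = ((-1 + 36)*(-2*6 + 3))*8 + (4 - 1*(-4)) = (35*(-12 + 3))*8 + (4 + 4) = (35*(-9))*8 + 8 = -315*8 + 8 = -2520 + 8 = -2512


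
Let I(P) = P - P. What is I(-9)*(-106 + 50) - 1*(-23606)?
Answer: 23606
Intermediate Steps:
I(P) = 0
I(-9)*(-106 + 50) - 1*(-23606) = 0*(-106 + 50) - 1*(-23606) = 0*(-56) + 23606 = 0 + 23606 = 23606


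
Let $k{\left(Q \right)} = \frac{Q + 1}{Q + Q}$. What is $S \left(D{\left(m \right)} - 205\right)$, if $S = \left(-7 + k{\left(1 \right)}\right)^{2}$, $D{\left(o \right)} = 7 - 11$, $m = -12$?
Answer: $-7524$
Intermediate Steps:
$D{\left(o \right)} = -4$ ($D{\left(o \right)} = 7 - 11 = -4$)
$k{\left(Q \right)} = \frac{1 + Q}{2 Q}$
$S = 36$ ($S = \left(-7 + \frac{1 + 1}{2 \cdot 1}\right)^{2} = \left(-7 + \frac{1}{2} \cdot 1 \cdot 2\right)^{2} = \left(-7 + 1\right)^{2} = \left(-6\right)^{2} = 36$)
$S \left(D{\left(m \right)} - 205\right) = 36 \left(-4 - 205\right) = 36 \left(-209\right) = -7524$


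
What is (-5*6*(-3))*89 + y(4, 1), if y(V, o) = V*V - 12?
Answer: 8014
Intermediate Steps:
y(V, o) = -12 + V**2 (y(V, o) = V**2 - 12 = -12 + V**2)
(-5*6*(-3))*89 + y(4, 1) = (-5*6*(-3))*89 + (-12 + 4**2) = -30*(-3)*89 + (-12 + 16) = 90*89 + 4 = 8010 + 4 = 8014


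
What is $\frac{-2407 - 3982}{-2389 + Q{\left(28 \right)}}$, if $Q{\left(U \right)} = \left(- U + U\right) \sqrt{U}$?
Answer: $\frac{6389}{2389} \approx 2.6743$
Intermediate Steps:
$Q{\left(U \right)} = 0$ ($Q{\left(U \right)} = 0 \sqrt{U} = 0$)
$\frac{-2407 - 3982}{-2389 + Q{\left(28 \right)}} = \frac{-2407 - 3982}{-2389 + 0} = - \frac{6389}{-2389} = \left(-6389\right) \left(- \frac{1}{2389}\right) = \frac{6389}{2389}$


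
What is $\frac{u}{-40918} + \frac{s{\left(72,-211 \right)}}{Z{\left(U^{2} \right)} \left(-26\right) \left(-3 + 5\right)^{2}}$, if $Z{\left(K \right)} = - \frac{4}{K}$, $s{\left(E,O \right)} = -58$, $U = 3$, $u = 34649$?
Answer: $- \frac{8943295}{4255472} \approx -2.1016$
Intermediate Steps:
$\frac{u}{-40918} + \frac{s{\left(72,-211 \right)}}{Z{\left(U^{2} \right)} \left(-26\right) \left(-3 + 5\right)^{2}} = \frac{34649}{-40918} - \frac{58}{- \frac{4}{3^{2}} \left(-26\right) \left(-3 + 5\right)^{2}} = 34649 \left(- \frac{1}{40918}\right) - \frac{58}{- \frac{4}{9} \left(-26\right) 2^{2}} = - \frac{34649}{40918} - \frac{58}{\left(-4\right) \frac{1}{9} \left(-26\right) 4} = - \frac{34649}{40918} - \frac{58}{\left(- \frac{4}{9}\right) \left(-26\right) 4} = - \frac{34649}{40918} - \frac{58}{\frac{104}{9} \cdot 4} = - \frac{34649}{40918} - \frac{58}{\frac{416}{9}} = - \frac{34649}{40918} - \frac{261}{208} = - \frac{8943295}{4255472}$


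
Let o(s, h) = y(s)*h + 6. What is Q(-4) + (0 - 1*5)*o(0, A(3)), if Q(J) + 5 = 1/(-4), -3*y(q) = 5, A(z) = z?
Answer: -41/4 ≈ -10.250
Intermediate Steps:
y(q) = -5/3 (y(q) = -⅓*5 = -5/3)
Q(J) = -21/4 (Q(J) = -5 + 1/(-4) = -5 - ¼ = -21/4)
o(s, h) = 6 - 5*h/3 (o(s, h) = -5*h/3 + 6 = 6 - 5*h/3)
Q(-4) + (0 - 1*5)*o(0, A(3)) = -21/4 + (0 - 1*5)*(6 - 5/3*3) = -21/4 + (0 - 5)*(6 - 5) = -21/4 - 5*1 = -21/4 - 5 = -41/4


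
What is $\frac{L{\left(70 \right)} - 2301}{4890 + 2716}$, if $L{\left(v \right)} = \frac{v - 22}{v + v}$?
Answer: $- \frac{80523}{266210} \approx -0.30248$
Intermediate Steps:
$L{\left(v \right)} = \frac{-22 + v}{2 v}$
$\frac{L{\left(70 \right)} - 2301}{4890 + 2716} = \frac{\frac{-22 + 70}{2 \cdot 70} - 2301}{4890 + 2716} = \frac{\frac{1}{2} \cdot \frac{1}{70} \cdot 48 - 2301}{7606} = \left(\frac{12}{35} - 2301\right) \frac{1}{7606} = \left(- \frac{80523}{35}\right) \frac{1}{7606} = - \frac{80523}{266210}$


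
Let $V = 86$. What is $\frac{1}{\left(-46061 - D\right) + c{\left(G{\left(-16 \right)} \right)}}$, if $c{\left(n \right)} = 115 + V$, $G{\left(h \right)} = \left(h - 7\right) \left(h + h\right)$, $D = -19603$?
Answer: $- \frac{1}{26257} \approx -3.8085 \cdot 10^{-5}$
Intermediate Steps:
$G{\left(h \right)} = 2 h \left(-7 + h\right)$ ($G{\left(h \right)} = \left(-7 + h\right) 2 h = 2 h \left(-7 + h\right)$)
$c{\left(n \right)} = 201$ ($c{\left(n \right)} = 115 + 86 = 201$)
$\frac{1}{\left(-46061 - D\right) + c{\left(G{\left(-16 \right)} \right)}} = \frac{1}{\left(-46061 - -19603\right) + 201} = \frac{1}{\left(-46061 + 19603\right) + 201} = \frac{1}{-26458 + 201} = \frac{1}{-26257} = - \frac{1}{26257}$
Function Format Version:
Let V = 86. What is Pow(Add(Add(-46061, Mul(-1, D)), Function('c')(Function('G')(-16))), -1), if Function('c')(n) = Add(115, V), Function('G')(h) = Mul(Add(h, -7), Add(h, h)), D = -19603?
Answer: Rational(-1, 26257) ≈ -3.8085e-5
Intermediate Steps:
Function('G')(h) = Mul(2, h, Add(-7, h)) (Function('G')(h) = Mul(Add(-7, h), Mul(2, h)) = Mul(2, h, Add(-7, h)))
Function('c')(n) = 201 (Function('c')(n) = Add(115, 86) = 201)
Pow(Add(Add(-46061, Mul(-1, D)), Function('c')(Function('G')(-16))), -1) = Pow(Add(Add(-46061, Mul(-1, -19603)), 201), -1) = Pow(Add(Add(-46061, 19603), 201), -1) = Pow(Add(-26458, 201), -1) = Pow(-26257, -1) = Rational(-1, 26257)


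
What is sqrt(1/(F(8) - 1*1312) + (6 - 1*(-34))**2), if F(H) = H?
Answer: sqrt(680166074)/652 ≈ 40.000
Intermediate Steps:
sqrt(1/(F(8) - 1*1312) + (6 - 1*(-34))**2) = sqrt(1/(8 - 1*1312) + (6 - 1*(-34))**2) = sqrt(1/(8 - 1312) + (6 + 34)**2) = sqrt(1/(-1304) + 40**2) = sqrt(-1/1304 + 1600) = sqrt(2086399/1304) = sqrt(680166074)/652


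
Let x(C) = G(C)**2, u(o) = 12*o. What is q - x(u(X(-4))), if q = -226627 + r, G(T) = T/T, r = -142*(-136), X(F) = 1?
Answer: -207316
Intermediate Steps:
r = 19312
G(T) = 1
x(C) = 1 (x(C) = 1**2 = 1)
q = -207315 (q = -226627 + 19312 = -207315)
q - x(u(X(-4))) = -207315 - 1*1 = -207315 - 1 = -207316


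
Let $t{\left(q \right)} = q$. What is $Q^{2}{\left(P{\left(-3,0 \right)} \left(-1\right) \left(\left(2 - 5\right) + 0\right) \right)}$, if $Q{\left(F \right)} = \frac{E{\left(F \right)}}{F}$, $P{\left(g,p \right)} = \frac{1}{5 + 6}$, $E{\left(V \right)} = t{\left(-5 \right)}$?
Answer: $\frac{3025}{9} \approx 336.11$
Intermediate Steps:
$E{\left(V \right)} = -5$
$P{\left(g,p \right)} = \frac{1}{11}$
$Q{\left(F \right)} = - \frac{5}{F}$
$Q^{2}{\left(P{\left(-3,0 \right)} \left(-1\right) \left(\left(2 - 5\right) + 0\right) \right)} = \left(- \frac{5}{\frac{1}{11} \left(-1\right) \left(\left(2 - 5\right) + 0\right)}\right)^{2} = \left(- \frac{5}{\left(- \frac{1}{11}\right) \left(-3 + 0\right)}\right)^{2} = \left(- \frac{5}{\left(- \frac{1}{11}\right) \left(-3\right)}\right)^{2} = \left(- \frac{5}{\frac{3}{11}}\right)^{2} = \left(\left(-5\right) \frac{11}{3}\right)^{2} = \left(- \frac{55}{3}\right)^{2} = \frac{3025}{9}$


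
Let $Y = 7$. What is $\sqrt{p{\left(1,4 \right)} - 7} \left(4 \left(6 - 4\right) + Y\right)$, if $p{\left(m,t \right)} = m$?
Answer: $15 i \sqrt{6} \approx 36.742 i$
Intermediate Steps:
$\sqrt{p{\left(1,4 \right)} - 7} \left(4 \left(6 - 4\right) + Y\right) = \sqrt{1 - 7} \left(4 \left(6 - 4\right) + 7\right) = \sqrt{-6} \left(4 \cdot 2 + 7\right) = i \sqrt{6} \left(8 + 7\right) = i \sqrt{6} \cdot 15 = 15 i \sqrt{6}$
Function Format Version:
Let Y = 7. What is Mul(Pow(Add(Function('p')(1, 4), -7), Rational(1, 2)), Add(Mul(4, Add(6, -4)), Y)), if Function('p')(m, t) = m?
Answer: Mul(15, I, Pow(6, Rational(1, 2))) ≈ Mul(36.742, I)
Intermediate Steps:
Mul(Pow(Add(Function('p')(1, 4), -7), Rational(1, 2)), Add(Mul(4, Add(6, -4)), Y)) = Mul(Pow(Add(1, -7), Rational(1, 2)), Add(Mul(4, Add(6, -4)), 7)) = Mul(Pow(-6, Rational(1, 2)), Add(Mul(4, 2), 7)) = Mul(Mul(I, Pow(6, Rational(1, 2))), Add(8, 7)) = Mul(Mul(I, Pow(6, Rational(1, 2))), 15) = Mul(15, I, Pow(6, Rational(1, 2)))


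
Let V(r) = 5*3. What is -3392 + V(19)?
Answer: -3377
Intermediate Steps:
V(r) = 15
-3392 + V(19) = -3392 + 15 = -3377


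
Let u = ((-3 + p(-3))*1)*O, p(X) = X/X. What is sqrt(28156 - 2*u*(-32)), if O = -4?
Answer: 2*sqrt(7167) ≈ 169.32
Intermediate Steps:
p(X) = 1
u = 8 (u = ((-3 + 1)*1)*(-4) = -2*1*(-4) = -2*(-4) = 8)
sqrt(28156 - 2*u*(-32)) = sqrt(28156 - 2*8*(-32)) = sqrt(28156 - 16*(-32)) = sqrt(28156 + 512) = sqrt(28668) = 2*sqrt(7167)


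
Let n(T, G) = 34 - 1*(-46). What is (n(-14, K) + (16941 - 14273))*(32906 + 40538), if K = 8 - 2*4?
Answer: 201824112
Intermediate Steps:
K = 0 (K = 8 - 8 = 0)
n(T, G) = 80 (n(T, G) = 34 + 46 = 80)
(n(-14, K) + (16941 - 14273))*(32906 + 40538) = (80 + (16941 - 14273))*(32906 + 40538) = (80 + 2668)*73444 = 2748*73444 = 201824112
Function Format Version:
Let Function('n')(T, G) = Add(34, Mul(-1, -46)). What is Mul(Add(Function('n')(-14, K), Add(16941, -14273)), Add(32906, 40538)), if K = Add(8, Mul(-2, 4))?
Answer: 201824112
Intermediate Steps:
K = 0 (K = Add(8, -8) = 0)
Function('n')(T, G) = 80 (Function('n')(T, G) = Add(34, 46) = 80)
Mul(Add(Function('n')(-14, K), Add(16941, -14273)), Add(32906, 40538)) = Mul(Add(80, Add(16941, -14273)), Add(32906, 40538)) = Mul(Add(80, 2668), 73444) = Mul(2748, 73444) = 201824112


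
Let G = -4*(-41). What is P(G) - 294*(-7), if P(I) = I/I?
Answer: 2059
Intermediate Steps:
G = 164
P(I) = 1
P(G) - 294*(-7) = 1 - 294*(-7) = 1 + 2058 = 2059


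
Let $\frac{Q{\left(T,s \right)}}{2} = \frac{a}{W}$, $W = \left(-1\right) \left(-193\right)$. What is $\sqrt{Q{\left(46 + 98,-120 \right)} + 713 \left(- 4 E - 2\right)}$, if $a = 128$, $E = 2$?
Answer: $\frac{i \sqrt{265535962}}{193} \approx 84.432 i$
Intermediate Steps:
$W = 193$
$Q{\left(T,s \right)} = \frac{256}{193}$ ($Q{\left(T,s \right)} = 2 \cdot \frac{128}{193} = \frac{256}{193}$)
$\sqrt{Q{\left(46 + 98,-120 \right)} + 713 \left(- 4 E - 2\right)} = \sqrt{\frac{256}{193} + 713 \left(\left(-4\right) 2 - 2\right)} = \sqrt{\frac{256}{193} + 713 \left(-8 - 2\right)} = \sqrt{\frac{256}{193} + 713 \left(-10\right)} = \sqrt{\frac{256}{193} - 7130} = \sqrt{- \frac{1375834}{193}} = \frac{i \sqrt{265535962}}{193}$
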